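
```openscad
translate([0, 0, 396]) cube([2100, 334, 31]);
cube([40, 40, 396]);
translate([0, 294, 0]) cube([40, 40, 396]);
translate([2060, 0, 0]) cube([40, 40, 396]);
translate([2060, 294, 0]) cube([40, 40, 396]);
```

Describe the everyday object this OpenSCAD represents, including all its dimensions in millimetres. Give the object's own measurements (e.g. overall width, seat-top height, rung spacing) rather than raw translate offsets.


A bench: a 2100×334 mm seat slab, 31 mm thick, top at z = 427 mm, on four 40×40 mm square legs flush with the seat corners and standing on z = 0.


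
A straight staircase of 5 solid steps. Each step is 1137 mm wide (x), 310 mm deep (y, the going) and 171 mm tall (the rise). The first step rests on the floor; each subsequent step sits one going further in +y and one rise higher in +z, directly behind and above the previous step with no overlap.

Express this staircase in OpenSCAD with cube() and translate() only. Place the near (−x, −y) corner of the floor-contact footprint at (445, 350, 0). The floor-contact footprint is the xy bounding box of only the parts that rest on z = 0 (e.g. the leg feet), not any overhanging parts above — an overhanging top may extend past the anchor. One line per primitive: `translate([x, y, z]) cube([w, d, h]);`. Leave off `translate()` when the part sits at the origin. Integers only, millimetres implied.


translate([445, 350, 0]) cube([1137, 310, 171]);
translate([445, 660, 171]) cube([1137, 310, 171]);
translate([445, 970, 342]) cube([1137, 310, 171]);
translate([445, 1280, 513]) cube([1137, 310, 171]);
translate([445, 1590, 684]) cube([1137, 310, 171]);


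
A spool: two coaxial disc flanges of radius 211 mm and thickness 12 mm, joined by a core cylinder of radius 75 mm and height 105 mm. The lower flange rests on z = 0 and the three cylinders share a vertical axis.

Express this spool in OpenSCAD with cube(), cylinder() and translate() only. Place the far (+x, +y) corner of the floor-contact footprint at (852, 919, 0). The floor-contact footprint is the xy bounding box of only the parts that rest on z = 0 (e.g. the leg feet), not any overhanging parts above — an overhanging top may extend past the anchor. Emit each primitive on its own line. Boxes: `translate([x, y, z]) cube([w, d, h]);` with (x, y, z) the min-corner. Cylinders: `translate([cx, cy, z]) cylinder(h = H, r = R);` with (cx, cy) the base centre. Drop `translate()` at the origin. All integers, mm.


translate([641, 708, 0]) cylinder(h = 12, r = 211);
translate([641, 708, 12]) cylinder(h = 105, r = 75);
translate([641, 708, 117]) cylinder(h = 12, r = 211);


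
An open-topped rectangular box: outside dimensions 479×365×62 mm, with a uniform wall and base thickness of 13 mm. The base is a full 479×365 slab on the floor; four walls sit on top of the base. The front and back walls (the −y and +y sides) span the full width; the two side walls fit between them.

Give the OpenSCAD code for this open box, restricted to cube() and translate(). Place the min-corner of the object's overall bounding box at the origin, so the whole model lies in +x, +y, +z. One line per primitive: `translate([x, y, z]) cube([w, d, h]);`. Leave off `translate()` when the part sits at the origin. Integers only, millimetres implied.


cube([479, 365, 13]);
translate([0, 0, 13]) cube([479, 13, 49]);
translate([0, 352, 13]) cube([479, 13, 49]);
translate([0, 13, 13]) cube([13, 339, 49]);
translate([466, 13, 13]) cube([13, 339, 49]);


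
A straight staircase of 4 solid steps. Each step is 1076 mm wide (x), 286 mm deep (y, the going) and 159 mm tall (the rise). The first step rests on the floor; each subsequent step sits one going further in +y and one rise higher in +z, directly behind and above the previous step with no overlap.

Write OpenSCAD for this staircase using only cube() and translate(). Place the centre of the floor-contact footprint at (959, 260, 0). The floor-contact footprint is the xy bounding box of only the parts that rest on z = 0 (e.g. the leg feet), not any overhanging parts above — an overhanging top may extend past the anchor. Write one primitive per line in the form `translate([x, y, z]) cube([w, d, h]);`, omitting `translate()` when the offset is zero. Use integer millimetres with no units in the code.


translate([421, 117, 0]) cube([1076, 286, 159]);
translate([421, 403, 159]) cube([1076, 286, 159]);
translate([421, 689, 318]) cube([1076, 286, 159]);
translate([421, 975, 477]) cube([1076, 286, 159]);


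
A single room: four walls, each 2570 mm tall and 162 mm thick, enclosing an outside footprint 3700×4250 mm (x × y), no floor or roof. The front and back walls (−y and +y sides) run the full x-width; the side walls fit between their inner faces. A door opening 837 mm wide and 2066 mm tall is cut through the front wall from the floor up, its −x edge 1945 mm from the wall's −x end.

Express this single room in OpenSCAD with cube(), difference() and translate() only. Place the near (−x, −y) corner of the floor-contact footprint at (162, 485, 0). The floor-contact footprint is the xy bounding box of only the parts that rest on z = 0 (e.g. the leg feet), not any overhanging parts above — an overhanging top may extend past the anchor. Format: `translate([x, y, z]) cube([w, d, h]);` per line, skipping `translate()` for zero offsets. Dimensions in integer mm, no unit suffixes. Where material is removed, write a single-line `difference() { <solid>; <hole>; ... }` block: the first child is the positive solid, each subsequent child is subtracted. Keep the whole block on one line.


difference() { translate([162, 485, 0]) cube([3700, 162, 2570]); translate([2107, 485, 0]) cube([837, 162, 2066]); }
translate([162, 4573, 0]) cube([3700, 162, 2570]);
translate([162, 647, 0]) cube([162, 3926, 2570]);
translate([3700, 647, 0]) cube([162, 3926, 2570]);


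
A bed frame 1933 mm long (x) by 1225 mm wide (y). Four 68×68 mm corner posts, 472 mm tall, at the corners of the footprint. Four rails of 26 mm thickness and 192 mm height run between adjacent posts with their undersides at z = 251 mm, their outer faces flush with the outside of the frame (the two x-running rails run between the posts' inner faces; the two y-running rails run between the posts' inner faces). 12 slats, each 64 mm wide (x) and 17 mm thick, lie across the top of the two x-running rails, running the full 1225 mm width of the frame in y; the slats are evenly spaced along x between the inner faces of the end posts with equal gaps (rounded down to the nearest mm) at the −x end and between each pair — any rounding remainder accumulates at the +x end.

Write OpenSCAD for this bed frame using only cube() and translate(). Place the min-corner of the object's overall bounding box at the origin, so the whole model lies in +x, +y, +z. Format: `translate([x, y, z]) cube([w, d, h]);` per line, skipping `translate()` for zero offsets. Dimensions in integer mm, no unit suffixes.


cube([68, 68, 472]);
translate([0, 1157, 0]) cube([68, 68, 472]);
translate([1865, 0, 0]) cube([68, 68, 472]);
translate([1865, 1157, 0]) cube([68, 68, 472]);
translate([68, 0, 251]) cube([1797, 26, 192]);
translate([68, 1199, 251]) cube([1797, 26, 192]);
translate([0, 68, 251]) cube([26, 1089, 192]);
translate([1907, 68, 251]) cube([26, 1089, 192]);
translate([147, 0, 443]) cube([64, 1225, 17]);
translate([290, 0, 443]) cube([64, 1225, 17]);
translate([433, 0, 443]) cube([64, 1225, 17]);
translate([576, 0, 443]) cube([64, 1225, 17]);
translate([719, 0, 443]) cube([64, 1225, 17]);
translate([862, 0, 443]) cube([64, 1225, 17]);
translate([1005, 0, 443]) cube([64, 1225, 17]);
translate([1148, 0, 443]) cube([64, 1225, 17]);
translate([1291, 0, 443]) cube([64, 1225, 17]);
translate([1434, 0, 443]) cube([64, 1225, 17]);
translate([1577, 0, 443]) cube([64, 1225, 17]);
translate([1720, 0, 443]) cube([64, 1225, 17]);


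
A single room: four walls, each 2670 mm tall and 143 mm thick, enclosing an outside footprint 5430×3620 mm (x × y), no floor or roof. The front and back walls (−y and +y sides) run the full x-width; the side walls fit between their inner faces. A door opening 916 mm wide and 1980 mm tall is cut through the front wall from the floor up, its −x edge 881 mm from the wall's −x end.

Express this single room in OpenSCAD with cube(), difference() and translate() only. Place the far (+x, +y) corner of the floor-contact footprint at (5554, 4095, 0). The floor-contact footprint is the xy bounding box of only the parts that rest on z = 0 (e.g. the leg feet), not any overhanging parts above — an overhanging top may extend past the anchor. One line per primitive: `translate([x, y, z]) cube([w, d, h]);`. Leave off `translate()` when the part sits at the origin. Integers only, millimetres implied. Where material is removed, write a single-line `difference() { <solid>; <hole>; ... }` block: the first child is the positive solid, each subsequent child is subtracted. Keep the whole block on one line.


difference() { translate([124, 475, 0]) cube([5430, 143, 2670]); translate([1005, 475, 0]) cube([916, 143, 1980]); }
translate([124, 3952, 0]) cube([5430, 143, 2670]);
translate([124, 618, 0]) cube([143, 3334, 2670]);
translate([5411, 618, 0]) cube([143, 3334, 2670]);


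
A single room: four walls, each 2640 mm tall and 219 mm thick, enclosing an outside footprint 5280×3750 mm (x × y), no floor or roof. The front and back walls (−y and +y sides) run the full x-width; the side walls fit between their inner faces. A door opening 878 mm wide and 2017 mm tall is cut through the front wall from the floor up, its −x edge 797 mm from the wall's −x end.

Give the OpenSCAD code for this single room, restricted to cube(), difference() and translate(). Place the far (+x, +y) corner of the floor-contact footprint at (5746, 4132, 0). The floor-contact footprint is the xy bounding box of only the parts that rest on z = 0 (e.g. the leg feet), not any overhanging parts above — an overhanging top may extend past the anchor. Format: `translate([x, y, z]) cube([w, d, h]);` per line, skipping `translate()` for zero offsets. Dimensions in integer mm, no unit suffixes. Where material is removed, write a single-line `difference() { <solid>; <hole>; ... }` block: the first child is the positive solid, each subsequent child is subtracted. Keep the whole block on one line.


difference() { translate([466, 382, 0]) cube([5280, 219, 2640]); translate([1263, 382, 0]) cube([878, 219, 2017]); }
translate([466, 3913, 0]) cube([5280, 219, 2640]);
translate([466, 601, 0]) cube([219, 3312, 2640]);
translate([5527, 601, 0]) cube([219, 3312, 2640]);


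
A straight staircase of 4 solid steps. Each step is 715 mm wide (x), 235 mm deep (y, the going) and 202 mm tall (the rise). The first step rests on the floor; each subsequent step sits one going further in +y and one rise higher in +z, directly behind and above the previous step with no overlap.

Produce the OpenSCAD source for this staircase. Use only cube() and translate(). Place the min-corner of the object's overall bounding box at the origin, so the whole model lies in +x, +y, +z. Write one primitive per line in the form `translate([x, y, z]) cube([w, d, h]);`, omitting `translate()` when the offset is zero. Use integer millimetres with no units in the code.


cube([715, 235, 202]);
translate([0, 235, 202]) cube([715, 235, 202]);
translate([0, 470, 404]) cube([715, 235, 202]);
translate([0, 705, 606]) cube([715, 235, 202]);


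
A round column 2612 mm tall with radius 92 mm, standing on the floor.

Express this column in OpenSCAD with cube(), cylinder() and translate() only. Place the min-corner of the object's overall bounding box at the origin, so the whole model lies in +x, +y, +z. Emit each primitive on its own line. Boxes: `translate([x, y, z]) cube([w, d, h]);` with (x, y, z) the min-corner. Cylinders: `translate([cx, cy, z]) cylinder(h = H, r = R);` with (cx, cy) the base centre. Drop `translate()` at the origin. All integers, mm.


translate([92, 92, 0]) cylinder(h = 2612, r = 92);


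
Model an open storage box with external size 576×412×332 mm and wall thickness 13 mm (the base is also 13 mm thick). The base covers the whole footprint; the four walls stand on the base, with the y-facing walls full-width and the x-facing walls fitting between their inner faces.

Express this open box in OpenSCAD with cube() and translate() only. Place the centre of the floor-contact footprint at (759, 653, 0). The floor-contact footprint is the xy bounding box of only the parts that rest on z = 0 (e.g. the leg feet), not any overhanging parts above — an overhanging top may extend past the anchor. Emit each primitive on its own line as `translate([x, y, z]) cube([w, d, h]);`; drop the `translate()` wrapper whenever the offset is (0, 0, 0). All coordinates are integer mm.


translate([471, 447, 0]) cube([576, 412, 13]);
translate([471, 447, 13]) cube([576, 13, 319]);
translate([471, 846, 13]) cube([576, 13, 319]);
translate([471, 460, 13]) cube([13, 386, 319]);
translate([1034, 460, 13]) cube([13, 386, 319]);


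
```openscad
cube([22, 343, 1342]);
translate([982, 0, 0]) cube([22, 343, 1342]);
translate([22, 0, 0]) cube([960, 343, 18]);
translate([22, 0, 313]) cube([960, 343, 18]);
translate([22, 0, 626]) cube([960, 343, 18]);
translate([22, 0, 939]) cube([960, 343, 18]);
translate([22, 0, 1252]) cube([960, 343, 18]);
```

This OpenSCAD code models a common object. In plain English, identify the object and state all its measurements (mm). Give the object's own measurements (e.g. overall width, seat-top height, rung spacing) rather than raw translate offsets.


An open bookshelf. Two side panels, each 22 mm thick, 343 mm deep and 1342 mm tall, stand 1004 mm apart (outside-to-outside). Between them sit 5 shelves, each 18 mm thick and 343 mm deep, spanning the full gap between the sides. The bottom shelf rests on the floor (its underside at z = 0) and the clear gap between one shelf's top and the next shelf's underside is 295 mm.


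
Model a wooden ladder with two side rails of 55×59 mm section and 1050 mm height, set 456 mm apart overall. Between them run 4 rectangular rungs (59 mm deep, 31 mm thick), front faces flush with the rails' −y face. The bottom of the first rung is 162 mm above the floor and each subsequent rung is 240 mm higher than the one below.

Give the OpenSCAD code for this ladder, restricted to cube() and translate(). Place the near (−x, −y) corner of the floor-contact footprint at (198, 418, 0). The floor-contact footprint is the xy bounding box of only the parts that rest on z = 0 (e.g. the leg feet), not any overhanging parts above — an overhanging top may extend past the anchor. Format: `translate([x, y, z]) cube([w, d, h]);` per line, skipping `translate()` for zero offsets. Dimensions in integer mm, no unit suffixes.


translate([198, 418, 0]) cube([55, 59, 1050]);
translate([599, 418, 0]) cube([55, 59, 1050]);
translate([253, 418, 162]) cube([346, 59, 31]);
translate([253, 418, 402]) cube([346, 59, 31]);
translate([253, 418, 642]) cube([346, 59, 31]);
translate([253, 418, 882]) cube([346, 59, 31]);


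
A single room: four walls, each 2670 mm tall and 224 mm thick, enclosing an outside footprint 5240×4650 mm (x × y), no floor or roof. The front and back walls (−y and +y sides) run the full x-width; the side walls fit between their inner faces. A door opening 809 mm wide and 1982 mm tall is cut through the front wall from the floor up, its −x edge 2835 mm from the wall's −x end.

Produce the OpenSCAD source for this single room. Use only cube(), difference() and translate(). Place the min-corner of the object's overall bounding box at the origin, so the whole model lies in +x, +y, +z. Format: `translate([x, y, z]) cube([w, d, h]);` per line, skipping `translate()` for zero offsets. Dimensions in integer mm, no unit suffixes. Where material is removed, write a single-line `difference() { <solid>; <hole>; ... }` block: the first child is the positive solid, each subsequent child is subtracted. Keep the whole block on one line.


difference() { cube([5240, 224, 2670]); translate([2835, 0, 0]) cube([809, 224, 1982]); }
translate([0, 4426, 0]) cube([5240, 224, 2670]);
translate([0, 224, 0]) cube([224, 4202, 2670]);
translate([5016, 224, 0]) cube([224, 4202, 2670]);


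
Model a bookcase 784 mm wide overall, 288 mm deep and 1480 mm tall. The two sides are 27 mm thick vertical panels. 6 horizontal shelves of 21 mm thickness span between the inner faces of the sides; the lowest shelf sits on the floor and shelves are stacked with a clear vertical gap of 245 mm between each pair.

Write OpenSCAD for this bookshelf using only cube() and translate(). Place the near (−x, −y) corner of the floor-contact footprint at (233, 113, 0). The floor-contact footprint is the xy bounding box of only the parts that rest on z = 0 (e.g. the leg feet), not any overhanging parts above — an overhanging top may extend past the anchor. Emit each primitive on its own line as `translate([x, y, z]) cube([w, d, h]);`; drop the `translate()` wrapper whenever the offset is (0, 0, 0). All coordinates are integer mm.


translate([233, 113, 0]) cube([27, 288, 1480]);
translate([990, 113, 0]) cube([27, 288, 1480]);
translate([260, 113, 0]) cube([730, 288, 21]);
translate([260, 113, 266]) cube([730, 288, 21]);
translate([260, 113, 532]) cube([730, 288, 21]);
translate([260, 113, 798]) cube([730, 288, 21]);
translate([260, 113, 1064]) cube([730, 288, 21]);
translate([260, 113, 1330]) cube([730, 288, 21]);


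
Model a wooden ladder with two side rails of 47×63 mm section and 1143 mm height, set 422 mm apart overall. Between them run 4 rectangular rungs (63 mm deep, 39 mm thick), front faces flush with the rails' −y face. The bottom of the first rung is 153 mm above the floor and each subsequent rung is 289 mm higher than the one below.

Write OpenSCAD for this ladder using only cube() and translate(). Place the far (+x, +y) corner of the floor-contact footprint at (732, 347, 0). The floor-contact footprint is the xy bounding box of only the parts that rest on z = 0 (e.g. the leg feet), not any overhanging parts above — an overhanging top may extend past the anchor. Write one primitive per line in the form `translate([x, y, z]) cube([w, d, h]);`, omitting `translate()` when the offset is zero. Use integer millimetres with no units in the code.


translate([310, 284, 0]) cube([47, 63, 1143]);
translate([685, 284, 0]) cube([47, 63, 1143]);
translate([357, 284, 153]) cube([328, 63, 39]);
translate([357, 284, 442]) cube([328, 63, 39]);
translate([357, 284, 731]) cube([328, 63, 39]);
translate([357, 284, 1020]) cube([328, 63, 39]);


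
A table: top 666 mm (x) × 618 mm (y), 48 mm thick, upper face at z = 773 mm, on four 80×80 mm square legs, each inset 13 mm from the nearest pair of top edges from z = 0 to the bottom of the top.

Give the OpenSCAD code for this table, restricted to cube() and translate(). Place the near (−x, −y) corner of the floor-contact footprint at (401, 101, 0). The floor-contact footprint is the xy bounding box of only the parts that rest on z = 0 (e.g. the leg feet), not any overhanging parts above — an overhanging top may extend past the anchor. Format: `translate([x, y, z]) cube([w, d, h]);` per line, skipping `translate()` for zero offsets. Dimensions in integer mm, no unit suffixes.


translate([388, 88, 725]) cube([666, 618, 48]);
translate([401, 101, 0]) cube([80, 80, 725]);
translate([961, 101, 0]) cube([80, 80, 725]);
translate([401, 613, 0]) cube([80, 80, 725]);
translate([961, 613, 0]) cube([80, 80, 725]);


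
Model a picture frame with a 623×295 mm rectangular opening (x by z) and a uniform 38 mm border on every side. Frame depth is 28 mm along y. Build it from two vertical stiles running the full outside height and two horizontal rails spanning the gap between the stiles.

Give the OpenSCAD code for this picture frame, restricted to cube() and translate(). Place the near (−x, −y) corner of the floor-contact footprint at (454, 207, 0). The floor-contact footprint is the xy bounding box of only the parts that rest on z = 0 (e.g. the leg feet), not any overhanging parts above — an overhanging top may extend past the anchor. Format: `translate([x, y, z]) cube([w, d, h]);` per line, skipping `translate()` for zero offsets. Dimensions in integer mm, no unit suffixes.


translate([454, 207, 0]) cube([38, 28, 371]);
translate([1115, 207, 0]) cube([38, 28, 371]);
translate([492, 207, 0]) cube([623, 28, 38]);
translate([492, 207, 333]) cube([623, 28, 38]);


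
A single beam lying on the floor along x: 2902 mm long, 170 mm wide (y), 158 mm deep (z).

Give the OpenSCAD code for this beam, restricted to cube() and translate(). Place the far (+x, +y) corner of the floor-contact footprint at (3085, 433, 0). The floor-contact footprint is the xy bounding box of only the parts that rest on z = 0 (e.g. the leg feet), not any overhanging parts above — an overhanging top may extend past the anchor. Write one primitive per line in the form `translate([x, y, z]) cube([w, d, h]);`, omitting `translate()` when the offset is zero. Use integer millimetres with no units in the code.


translate([183, 263, 0]) cube([2902, 170, 158]);


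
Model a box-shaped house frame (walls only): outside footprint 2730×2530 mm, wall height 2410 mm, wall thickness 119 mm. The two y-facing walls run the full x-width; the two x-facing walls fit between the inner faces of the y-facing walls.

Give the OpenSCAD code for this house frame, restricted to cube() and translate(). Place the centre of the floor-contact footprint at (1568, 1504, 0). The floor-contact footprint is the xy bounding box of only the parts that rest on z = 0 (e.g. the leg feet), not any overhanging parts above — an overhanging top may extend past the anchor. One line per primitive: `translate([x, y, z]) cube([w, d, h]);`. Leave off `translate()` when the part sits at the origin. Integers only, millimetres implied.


translate([203, 239, 0]) cube([2730, 119, 2410]);
translate([203, 2650, 0]) cube([2730, 119, 2410]);
translate([203, 358, 0]) cube([119, 2292, 2410]);
translate([2814, 358, 0]) cube([119, 2292, 2410]);


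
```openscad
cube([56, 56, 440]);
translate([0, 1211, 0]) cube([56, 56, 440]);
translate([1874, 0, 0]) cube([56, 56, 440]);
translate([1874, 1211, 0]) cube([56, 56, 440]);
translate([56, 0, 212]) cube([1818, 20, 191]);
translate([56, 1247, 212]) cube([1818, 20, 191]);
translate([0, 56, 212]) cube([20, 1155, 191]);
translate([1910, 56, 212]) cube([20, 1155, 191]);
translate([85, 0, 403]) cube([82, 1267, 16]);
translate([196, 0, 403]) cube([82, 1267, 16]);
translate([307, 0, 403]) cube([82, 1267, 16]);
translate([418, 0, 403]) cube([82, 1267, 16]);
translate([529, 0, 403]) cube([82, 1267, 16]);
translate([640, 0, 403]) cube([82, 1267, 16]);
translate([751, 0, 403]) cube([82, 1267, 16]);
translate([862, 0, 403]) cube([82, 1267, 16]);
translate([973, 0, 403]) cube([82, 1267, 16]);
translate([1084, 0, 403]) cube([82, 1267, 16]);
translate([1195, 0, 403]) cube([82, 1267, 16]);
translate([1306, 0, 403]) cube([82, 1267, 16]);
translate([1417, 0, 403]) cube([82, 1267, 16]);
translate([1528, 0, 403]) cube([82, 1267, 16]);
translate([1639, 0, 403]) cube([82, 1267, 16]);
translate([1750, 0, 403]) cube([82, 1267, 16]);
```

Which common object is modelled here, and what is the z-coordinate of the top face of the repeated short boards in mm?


A bed frame. The slat-top height is 419 mm.

Four posts, four rails, and a row of slats — a bed frame. Slats sit on the rails at z = 212 + 191 = 403; with slat thickness 16, the top is 419 mm.


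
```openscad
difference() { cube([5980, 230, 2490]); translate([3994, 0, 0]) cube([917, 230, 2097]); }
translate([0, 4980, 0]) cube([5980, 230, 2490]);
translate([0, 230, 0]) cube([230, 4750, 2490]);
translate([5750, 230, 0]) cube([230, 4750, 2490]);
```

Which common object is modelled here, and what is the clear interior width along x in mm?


A single room. The interior width is 5520 mm.

Four walls enclosing a rectangle with a door in the front wall — a room. Outside width 5980 minus two 230 mm walls gives 5520 mm.


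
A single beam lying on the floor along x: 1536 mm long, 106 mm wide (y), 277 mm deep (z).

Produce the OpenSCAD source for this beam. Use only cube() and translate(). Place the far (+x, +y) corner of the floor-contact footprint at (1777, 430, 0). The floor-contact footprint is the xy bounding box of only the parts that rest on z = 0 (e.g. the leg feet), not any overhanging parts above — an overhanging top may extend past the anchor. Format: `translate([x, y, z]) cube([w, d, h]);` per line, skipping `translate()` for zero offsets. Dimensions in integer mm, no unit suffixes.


translate([241, 324, 0]) cube([1536, 106, 277]);


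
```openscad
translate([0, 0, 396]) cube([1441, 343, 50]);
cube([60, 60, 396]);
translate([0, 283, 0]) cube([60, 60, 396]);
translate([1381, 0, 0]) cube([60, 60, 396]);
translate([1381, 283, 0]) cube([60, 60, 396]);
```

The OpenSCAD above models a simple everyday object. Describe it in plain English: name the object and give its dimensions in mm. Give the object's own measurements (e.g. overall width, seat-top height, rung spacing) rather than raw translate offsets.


A bench: a 1441×343 mm seat slab, 50 mm thick, top at z = 446 mm, on four 60×60 mm square legs flush with the seat corners and standing on z = 0.


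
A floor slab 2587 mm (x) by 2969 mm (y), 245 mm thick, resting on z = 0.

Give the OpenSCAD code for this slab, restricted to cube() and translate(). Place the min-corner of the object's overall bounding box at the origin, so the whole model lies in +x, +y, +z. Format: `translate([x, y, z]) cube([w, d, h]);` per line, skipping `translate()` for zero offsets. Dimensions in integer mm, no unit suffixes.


cube([2587, 2969, 245]);


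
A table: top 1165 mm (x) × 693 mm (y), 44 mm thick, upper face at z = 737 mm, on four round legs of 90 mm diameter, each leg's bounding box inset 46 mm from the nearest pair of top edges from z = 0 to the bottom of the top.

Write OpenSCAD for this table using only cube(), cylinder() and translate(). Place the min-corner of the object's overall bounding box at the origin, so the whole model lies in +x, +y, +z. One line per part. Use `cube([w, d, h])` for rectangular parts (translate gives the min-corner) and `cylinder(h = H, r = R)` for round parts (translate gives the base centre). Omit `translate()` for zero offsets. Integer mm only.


// leg_h = 737 - 44 = 693
translate([0, 0, 693]) cube([1165, 693, 44]);
translate([91, 91, 0]) cylinder(h = 693, r = 45);
translate([1074, 91, 0]) cylinder(h = 693, r = 45);
translate([91, 602, 0]) cylinder(h = 693, r = 45);
translate([1074, 602, 0]) cylinder(h = 693, r = 45);


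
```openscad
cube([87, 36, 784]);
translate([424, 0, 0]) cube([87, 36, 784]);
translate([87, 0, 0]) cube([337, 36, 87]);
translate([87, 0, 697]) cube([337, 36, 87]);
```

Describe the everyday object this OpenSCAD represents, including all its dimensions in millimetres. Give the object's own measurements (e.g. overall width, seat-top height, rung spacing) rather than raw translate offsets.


A rectangular picture frame lying in the x–z plane (depth along y). The opening is 337 mm wide (x) by 610 mm tall (z), surrounded by a border 87 mm wide on all four sides. The frame is 36 mm deep and is made of two full-height vertical stiles with two horizontal rails fitted between them.


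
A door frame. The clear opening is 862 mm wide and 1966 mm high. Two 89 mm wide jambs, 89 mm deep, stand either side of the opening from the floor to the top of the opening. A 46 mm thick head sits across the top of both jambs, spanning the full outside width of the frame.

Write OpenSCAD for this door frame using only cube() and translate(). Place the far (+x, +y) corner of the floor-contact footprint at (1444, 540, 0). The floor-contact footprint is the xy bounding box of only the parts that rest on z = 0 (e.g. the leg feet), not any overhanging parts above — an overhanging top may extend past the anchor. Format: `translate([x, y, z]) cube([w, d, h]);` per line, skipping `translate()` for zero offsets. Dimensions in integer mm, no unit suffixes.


translate([404, 451, 0]) cube([89, 89, 1966]);
translate([1355, 451, 0]) cube([89, 89, 1966]);
translate([404, 451, 1966]) cube([1040, 89, 46]);


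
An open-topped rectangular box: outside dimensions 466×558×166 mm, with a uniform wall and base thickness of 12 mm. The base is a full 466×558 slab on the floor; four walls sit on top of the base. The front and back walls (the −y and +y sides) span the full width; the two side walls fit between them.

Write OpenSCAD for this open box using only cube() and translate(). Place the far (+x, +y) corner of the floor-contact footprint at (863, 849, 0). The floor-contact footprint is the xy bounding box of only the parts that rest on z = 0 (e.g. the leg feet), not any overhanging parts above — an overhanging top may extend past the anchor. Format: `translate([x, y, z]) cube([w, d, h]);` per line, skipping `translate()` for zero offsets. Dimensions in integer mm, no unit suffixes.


translate([397, 291, 0]) cube([466, 558, 12]);
translate([397, 291, 12]) cube([466, 12, 154]);
translate([397, 837, 12]) cube([466, 12, 154]);
translate([397, 303, 12]) cube([12, 534, 154]);
translate([851, 303, 12]) cube([12, 534, 154]);


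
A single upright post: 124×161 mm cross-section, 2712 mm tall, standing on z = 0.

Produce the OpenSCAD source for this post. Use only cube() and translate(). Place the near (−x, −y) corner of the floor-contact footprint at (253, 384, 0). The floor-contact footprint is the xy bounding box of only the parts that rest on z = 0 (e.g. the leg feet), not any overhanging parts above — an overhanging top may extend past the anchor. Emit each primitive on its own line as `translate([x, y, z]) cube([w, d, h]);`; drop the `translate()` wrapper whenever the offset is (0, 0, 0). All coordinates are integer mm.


translate([253, 384, 0]) cube([124, 161, 2712]);


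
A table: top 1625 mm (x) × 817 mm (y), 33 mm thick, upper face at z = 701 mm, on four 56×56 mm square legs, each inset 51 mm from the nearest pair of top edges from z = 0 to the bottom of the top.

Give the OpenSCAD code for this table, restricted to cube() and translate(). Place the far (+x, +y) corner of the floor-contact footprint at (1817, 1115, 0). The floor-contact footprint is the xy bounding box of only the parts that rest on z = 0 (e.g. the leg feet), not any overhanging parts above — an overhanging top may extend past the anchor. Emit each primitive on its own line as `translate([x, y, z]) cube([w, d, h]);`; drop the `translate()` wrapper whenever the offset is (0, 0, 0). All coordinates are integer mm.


translate([243, 349, 668]) cube([1625, 817, 33]);
translate([294, 400, 0]) cube([56, 56, 668]);
translate([1761, 400, 0]) cube([56, 56, 668]);
translate([294, 1059, 0]) cube([56, 56, 668]);
translate([1761, 1059, 0]) cube([56, 56, 668]);


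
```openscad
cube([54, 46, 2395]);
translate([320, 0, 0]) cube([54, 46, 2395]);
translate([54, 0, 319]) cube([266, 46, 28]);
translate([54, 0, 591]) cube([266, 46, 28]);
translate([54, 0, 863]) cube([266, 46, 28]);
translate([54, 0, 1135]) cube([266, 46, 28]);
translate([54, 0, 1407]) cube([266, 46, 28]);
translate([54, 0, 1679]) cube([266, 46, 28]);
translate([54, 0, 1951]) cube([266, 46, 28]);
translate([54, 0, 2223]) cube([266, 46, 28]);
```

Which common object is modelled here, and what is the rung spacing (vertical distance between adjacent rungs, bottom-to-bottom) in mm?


A ladder. The rung spacing is 272 mm.

Two tall 54×46 posts with 8 short bars between them — a ladder. Adjacent rungs sit at z = 319 and z = 591, so the spacing is 591 − 319 = 272 mm.


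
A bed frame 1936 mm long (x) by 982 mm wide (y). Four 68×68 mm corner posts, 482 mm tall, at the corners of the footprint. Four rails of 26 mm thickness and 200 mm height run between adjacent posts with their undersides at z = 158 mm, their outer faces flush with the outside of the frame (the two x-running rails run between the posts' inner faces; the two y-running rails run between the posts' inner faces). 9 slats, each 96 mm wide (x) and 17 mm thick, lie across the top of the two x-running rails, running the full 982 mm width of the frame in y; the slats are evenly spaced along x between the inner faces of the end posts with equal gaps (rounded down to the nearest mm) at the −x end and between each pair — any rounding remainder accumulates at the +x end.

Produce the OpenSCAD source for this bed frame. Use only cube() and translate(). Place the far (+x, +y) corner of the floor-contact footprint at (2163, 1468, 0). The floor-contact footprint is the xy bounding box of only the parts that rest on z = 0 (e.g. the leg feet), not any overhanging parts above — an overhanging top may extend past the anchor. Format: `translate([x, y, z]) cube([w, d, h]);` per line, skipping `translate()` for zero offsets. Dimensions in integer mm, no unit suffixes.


translate([227, 486, 0]) cube([68, 68, 482]);
translate([227, 1400, 0]) cube([68, 68, 482]);
translate([2095, 486, 0]) cube([68, 68, 482]);
translate([2095, 1400, 0]) cube([68, 68, 482]);
translate([295, 486, 158]) cube([1800, 26, 200]);
translate([295, 1442, 158]) cube([1800, 26, 200]);
translate([227, 554, 158]) cube([26, 846, 200]);
translate([2137, 554, 158]) cube([26, 846, 200]);
translate([388, 486, 358]) cube([96, 982, 17]);
translate([577, 486, 358]) cube([96, 982, 17]);
translate([766, 486, 358]) cube([96, 982, 17]);
translate([955, 486, 358]) cube([96, 982, 17]);
translate([1144, 486, 358]) cube([96, 982, 17]);
translate([1333, 486, 358]) cube([96, 982, 17]);
translate([1522, 486, 358]) cube([96, 982, 17]);
translate([1711, 486, 358]) cube([96, 982, 17]);
translate([1900, 486, 358]) cube([96, 982, 17]);


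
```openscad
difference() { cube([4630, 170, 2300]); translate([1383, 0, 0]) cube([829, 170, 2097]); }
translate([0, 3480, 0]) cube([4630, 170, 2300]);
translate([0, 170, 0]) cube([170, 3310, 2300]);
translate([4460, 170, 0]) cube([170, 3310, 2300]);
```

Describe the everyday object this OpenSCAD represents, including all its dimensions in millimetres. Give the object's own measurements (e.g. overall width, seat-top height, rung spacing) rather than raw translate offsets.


A single room: four walls, each 2300 mm tall and 170 mm thick, enclosing an outside footprint 4630×3650 mm (x × y), no floor or roof. The front and back walls (−y and +y sides) run the full x-width; the side walls fit between their inner faces. A door opening 829 mm wide and 2097 mm tall is cut through the front wall from the floor up, its −x edge 1383 mm from the wall's −x end.


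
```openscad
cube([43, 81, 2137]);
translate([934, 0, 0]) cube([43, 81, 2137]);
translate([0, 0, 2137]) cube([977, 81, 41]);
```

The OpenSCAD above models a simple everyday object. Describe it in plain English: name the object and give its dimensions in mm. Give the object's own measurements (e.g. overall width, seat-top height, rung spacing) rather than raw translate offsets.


A door frame. The clear opening is 891 mm wide and 2137 mm high. Two 43 mm wide jambs, 81 mm deep, stand either side of the opening from the floor to the top of the opening. A 41 mm thick head sits across the top of both jambs, spanning the full outside width of the frame.


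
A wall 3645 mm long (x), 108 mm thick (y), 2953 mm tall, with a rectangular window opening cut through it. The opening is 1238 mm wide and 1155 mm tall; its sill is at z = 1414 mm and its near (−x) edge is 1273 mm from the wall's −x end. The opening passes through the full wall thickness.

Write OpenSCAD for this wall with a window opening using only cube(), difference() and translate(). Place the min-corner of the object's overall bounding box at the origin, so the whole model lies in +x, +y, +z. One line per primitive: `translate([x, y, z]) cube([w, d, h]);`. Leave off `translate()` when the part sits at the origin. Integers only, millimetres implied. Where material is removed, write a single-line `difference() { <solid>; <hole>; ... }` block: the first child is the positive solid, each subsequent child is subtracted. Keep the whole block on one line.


difference() { cube([3645, 108, 2953]); translate([1273, 0, 1414]) cube([1238, 108, 1155]); }


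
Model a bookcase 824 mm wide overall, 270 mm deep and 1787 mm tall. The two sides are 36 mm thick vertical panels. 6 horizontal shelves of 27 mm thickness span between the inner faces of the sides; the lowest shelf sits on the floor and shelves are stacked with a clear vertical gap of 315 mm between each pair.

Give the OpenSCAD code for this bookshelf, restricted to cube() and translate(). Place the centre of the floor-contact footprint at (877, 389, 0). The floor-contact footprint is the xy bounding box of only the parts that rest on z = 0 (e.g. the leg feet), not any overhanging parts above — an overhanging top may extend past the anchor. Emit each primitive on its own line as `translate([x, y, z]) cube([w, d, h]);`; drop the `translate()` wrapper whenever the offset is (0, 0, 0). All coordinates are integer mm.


translate([465, 254, 0]) cube([36, 270, 1787]);
translate([1253, 254, 0]) cube([36, 270, 1787]);
translate([501, 254, 0]) cube([752, 270, 27]);
translate([501, 254, 342]) cube([752, 270, 27]);
translate([501, 254, 684]) cube([752, 270, 27]);
translate([501, 254, 1026]) cube([752, 270, 27]);
translate([501, 254, 1368]) cube([752, 270, 27]);
translate([501, 254, 1710]) cube([752, 270, 27]);


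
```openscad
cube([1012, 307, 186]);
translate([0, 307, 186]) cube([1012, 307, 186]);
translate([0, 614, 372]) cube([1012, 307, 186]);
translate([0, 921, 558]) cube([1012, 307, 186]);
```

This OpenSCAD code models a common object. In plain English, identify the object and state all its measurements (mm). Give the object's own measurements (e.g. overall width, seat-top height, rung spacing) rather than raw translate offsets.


A straight staircase of 4 solid steps. Each step is 1012 mm wide (x), 307 mm deep (y, the going) and 186 mm tall (the rise). The first step rests on the floor; each subsequent step sits one going further in +y and one rise higher in +z, directly behind and above the previous step with no overlap.


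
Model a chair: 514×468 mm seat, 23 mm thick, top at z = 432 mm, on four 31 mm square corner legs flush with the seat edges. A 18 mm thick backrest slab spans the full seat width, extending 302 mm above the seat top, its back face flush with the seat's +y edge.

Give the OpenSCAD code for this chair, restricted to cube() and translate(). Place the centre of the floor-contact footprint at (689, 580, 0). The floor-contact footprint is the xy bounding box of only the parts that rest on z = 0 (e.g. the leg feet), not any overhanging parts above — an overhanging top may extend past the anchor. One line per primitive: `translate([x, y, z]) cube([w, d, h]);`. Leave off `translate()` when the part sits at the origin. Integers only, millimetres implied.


translate([432, 346, 409]) cube([514, 468, 23]);
translate([432, 346, 0]) cube([31, 31, 409]);
translate([915, 346, 0]) cube([31, 31, 409]);
translate([432, 783, 0]) cube([31, 31, 409]);
translate([915, 783, 0]) cube([31, 31, 409]);
translate([432, 796, 432]) cube([514, 18, 302]);


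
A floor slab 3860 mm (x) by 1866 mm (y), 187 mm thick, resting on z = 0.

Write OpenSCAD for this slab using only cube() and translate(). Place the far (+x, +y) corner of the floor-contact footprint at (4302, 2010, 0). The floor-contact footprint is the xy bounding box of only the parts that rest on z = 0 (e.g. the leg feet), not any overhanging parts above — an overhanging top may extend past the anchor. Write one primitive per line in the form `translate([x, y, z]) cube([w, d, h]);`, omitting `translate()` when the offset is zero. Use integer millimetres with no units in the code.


translate([442, 144, 0]) cube([3860, 1866, 187]);


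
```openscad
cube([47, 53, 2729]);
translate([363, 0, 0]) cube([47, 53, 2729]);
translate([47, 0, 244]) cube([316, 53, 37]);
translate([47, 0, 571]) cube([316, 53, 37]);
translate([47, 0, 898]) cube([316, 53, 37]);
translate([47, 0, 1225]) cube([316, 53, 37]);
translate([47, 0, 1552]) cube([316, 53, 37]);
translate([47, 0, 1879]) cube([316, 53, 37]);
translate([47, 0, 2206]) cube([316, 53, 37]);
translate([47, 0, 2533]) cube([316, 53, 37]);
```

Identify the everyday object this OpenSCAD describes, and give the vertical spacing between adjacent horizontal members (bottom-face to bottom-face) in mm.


A ladder. The rung spacing is 327 mm.

Two tall 47×53 posts with 8 short bars between them — a ladder. Adjacent rungs sit at z = 244 and z = 571, so the spacing is 571 − 244 = 327 mm.
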